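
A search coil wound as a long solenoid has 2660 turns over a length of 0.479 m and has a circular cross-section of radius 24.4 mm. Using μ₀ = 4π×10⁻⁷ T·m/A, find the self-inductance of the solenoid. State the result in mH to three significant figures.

L ≈ 34.7 mH

A = πr² = π(2.440×10^-2 m)² = 1.870×10^-3 m².
For a long solenoid, L = μ₀N²A/ℓ.
L = (4π×10⁻⁷)(2660)²(1.870×10^-3)/(0.479 m) = 3.472×10^-2 H.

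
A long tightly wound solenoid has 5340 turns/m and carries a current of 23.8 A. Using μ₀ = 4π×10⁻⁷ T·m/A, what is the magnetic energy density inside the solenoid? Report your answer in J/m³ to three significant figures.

B = μ₀nI = (4π×10⁻⁷)(5.340×10^3)(23.8) = 0.1597 T.
u = B²/(2μ₀) = (0.1597)²/(2×4π×10⁻⁷) = 1.0149×10^4 J/m³.

u ≈ 10100 J/m³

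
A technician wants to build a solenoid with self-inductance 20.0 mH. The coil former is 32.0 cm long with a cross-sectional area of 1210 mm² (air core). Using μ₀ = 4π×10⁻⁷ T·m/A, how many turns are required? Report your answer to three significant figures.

A = 1210 mm² = 1.210×10^-3 m².
From L = μ₀N²A/ℓ, N = √(Lℓ / (μ₀A)).
N = √[(2.000×10^-2)(0.32) / ((4π×10⁻⁷)×1.210×10^-3)] = √(4.209×10^6) ≈ 2051.6.

N ≈ 2050 turns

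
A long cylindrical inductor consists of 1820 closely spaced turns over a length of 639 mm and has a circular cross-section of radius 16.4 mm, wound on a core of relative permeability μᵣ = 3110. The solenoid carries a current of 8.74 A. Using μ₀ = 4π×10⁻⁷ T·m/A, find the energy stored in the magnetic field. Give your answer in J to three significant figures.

U ≈ 654 J

A = πr² = π(1.640×10^-2 m)² = 8.450×10^-4 m².
L = μ₀μᵣN²A/ℓ = (4π×10⁻⁷)(3110)(1820)²(8.450×10^-4)/(0.639) = 17.12 H.
U = ½LI² = ½(17.12)(8.74)² = 653.8 J.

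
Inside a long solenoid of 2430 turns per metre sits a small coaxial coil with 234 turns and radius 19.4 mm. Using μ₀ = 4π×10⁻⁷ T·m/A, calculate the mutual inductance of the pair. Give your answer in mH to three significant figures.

The outer solenoid produces a uniform field B₁ = μ₀n₁I₁ across the inner coil,
so the flux linkage is N₂Φ = N₂B₁A₂ = μ₀n₁N₂A₂·I₁, giving M = μ₀n₁N₂A₂.
A₂ = πr² = π(1.940×10^-2 m)² = 1.182×10^-3 m².
M = (4π×10⁻⁷)(2430)(234)(1.182×10^-3) = 8.449×10^-4 H.

M ≈ 0.845 mH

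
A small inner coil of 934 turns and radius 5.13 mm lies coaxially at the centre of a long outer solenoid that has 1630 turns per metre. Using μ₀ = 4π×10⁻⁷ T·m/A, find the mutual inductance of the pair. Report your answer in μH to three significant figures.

The outer solenoid produces a uniform field B₁ = μ₀n₁I₁ across the inner coil,
so the flux linkage is N₂Φ = N₂B₁A₂ = μ₀n₁N₂A₂·I₁, giving M = μ₀n₁N₂A₂.
A₂ = πr² = π(5.130×10^-3 m)² = 8.268×10^-5 m².
M = (4π×10⁻⁷)(1630)(934)(8.268×10^-5) = 1.582×10^-4 H.

M ≈ 158 μH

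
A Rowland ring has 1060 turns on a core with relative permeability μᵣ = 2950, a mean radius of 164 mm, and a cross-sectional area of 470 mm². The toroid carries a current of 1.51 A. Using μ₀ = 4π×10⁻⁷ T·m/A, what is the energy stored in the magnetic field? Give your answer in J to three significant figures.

U ≈ 2.17 J

L = μ₀μᵣN²A/(2πR) = (4π×10⁻⁷)(2950)(1060)²(4.700×10^-4)/(2π×0.164) = 1.9 H.
U = ½LI² = ½(1.9)(1.51)² = 2.166 J.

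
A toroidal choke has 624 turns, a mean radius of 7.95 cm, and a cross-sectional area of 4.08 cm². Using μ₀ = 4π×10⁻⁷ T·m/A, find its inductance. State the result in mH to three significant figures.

L ≈ 0.400 mH

For a thin toroid, L = μ₀N²A/(2πR).
L = (4π×10⁻⁷)(624)²(4.080×10^-4) / (2π×7.950×10^-2 m) = 3.997×10^-4 H.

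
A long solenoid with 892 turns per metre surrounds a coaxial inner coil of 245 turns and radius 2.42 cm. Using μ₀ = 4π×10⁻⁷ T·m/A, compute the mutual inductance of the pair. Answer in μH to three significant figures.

The outer solenoid produces a uniform field B₁ = μ₀n₁I₁ across the inner coil,
so the flux linkage is N₂Φ = N₂B₁A₂ = μ₀n₁N₂A₂·I₁, giving M = μ₀n₁N₂A₂.
A₂ = πr² = π(2.420×10^-2 m)² = 1.840×10^-3 m².
M = (4π×10⁻⁷)(892)(245)(1.840×10^-3) = 5.053×10^-4 H.

M ≈ 505 μH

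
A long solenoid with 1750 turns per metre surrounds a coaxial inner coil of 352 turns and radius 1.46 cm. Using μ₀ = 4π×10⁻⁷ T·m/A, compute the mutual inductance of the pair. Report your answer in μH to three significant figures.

The outer solenoid produces a uniform field B₁ = μ₀n₁I₁ across the inner coil,
so the flux linkage is N₂Φ = N₂B₁A₂ = μ₀n₁N₂A₂·I₁, giving M = μ₀n₁N₂A₂.
A₂ = πr² = π(1.460×10^-2 m)² = 6.697×10^-4 m².
M = (4π×10⁻⁷)(1750)(352)(6.697×10^-4) = 5.184×10^-4 H.

M ≈ 518 μH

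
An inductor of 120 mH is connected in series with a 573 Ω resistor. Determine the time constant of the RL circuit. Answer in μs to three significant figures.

τ ≈ 209 μs

τ = L/R = (0.12 H)/(573 Ω) = 2.094×10^-4 s.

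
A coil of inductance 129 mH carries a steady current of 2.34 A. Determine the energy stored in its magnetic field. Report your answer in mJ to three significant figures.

U ≈ 353 mJ

Stored magnetic energy: U = ½LI².
U = ½(0.129 H)(2.34 A)² = 0.3532 J.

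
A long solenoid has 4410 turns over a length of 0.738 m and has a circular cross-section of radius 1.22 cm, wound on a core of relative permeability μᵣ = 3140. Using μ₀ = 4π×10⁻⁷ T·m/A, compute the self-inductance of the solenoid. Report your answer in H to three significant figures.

L ≈ 48.6 H

A = πr² = π(1.220×10^-2 m)² = 4.676×10^-4 m².
For a long solenoid, L = μ₀μᵣN²A/ℓ.
L = (4π×10⁻⁷)(3140)(4410)²(4.676×10^-4)/(0.738 m) = 48.62 H.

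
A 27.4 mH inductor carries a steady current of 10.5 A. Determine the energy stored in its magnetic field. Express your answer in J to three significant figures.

Stored magnetic energy: U = ½LI².
U = ½(2.740×10^-2 H)(10.5 A)² = 1.51 J.

U ≈ 1.51 J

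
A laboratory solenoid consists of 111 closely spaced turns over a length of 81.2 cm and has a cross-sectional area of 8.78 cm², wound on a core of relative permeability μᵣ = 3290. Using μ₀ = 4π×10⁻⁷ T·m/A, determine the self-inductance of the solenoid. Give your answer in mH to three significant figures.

A = 8.78 cm² = 8.780×10^-4 m².
For a long solenoid, L = μ₀μᵣN²A/ℓ.
L = (4π×10⁻⁷)(3290)(111)²(8.780×10^-4)/(0.812 m) = 5.508×10^-2 H.

L ≈ 55.1 mH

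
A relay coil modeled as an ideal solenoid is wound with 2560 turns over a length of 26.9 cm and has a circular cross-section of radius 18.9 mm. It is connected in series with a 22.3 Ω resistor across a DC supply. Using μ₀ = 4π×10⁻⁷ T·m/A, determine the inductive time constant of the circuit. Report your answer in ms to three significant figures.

τ ≈ 1.54 ms

A = πr² = π(1.890×10^-2 m)² = 1.122×10^-3 m².
L = μ₀N²A/ℓ = (4π×10⁻⁷)(2560)²(1.122×10^-3)/(0.269) = 3.436×10^-2 H.
τ = L/R = (3.436×10^-2)/(22.3) = 1.541×10^-3 s.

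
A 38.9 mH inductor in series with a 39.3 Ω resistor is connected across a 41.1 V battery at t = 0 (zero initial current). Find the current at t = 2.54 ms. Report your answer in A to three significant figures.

τ = L/R = 3.890×10^-2/39.3 = 9.898×10^-4 s; final current I_∞ = ε/R = 41.1/39.3 = 1.046 A.
I(t) = I_∞(1 − e^(−t/τ)) with t/τ = 2.566.
I = (1.046)(1 − e^(−2.566)) = 0.9654 A.

I ≈ 0.965 A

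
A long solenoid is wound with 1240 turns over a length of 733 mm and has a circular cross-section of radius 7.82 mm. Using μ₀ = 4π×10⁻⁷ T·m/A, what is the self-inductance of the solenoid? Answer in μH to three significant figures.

A = πr² = π(7.820×10^-3 m)² = 1.921×10^-4 m².
For a long solenoid, L = μ₀N²A/ℓ.
L = (4π×10⁻⁷)(1240)²(1.921×10^-4)/(0.733 m) = 5.064×10^-4 H.

L ≈ 506 μH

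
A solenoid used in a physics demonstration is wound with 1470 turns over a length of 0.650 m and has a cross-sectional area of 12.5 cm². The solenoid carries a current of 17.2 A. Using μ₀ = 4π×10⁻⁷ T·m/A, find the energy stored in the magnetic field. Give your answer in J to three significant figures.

A = 12.5 cm² = 1.250×10^-3 m².
L = μ₀N²A/ℓ = (4π×10⁻⁷)(1470)²(1.250×10^-3)/(0.65) = 5.222×10^-3 H.
U = ½LI² = ½(5.222×10^-3)(17.2)² = 0.7724 J.

U ≈ 0.772 J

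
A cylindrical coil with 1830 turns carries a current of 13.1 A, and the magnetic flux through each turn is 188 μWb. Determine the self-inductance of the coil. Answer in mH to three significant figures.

L ≈ 26.3 mH

Self-inductance is defined by L = NΦ_B/I (flux linkage over current).
L = (1830)(1.880×10^-4 Wb)/(13.1 A) = 2.626×10^-2 H.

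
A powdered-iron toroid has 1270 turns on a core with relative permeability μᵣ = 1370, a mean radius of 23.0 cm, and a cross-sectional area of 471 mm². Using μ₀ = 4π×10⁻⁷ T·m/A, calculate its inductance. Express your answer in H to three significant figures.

L ≈ 0.905 H

For a thin toroid, L = μ₀μᵣN²A/(2πR).
L = (4π×10⁻⁷)(1370)(1270)²(4.710×10^-4) / (2π×0.23 m) = 0.905 H.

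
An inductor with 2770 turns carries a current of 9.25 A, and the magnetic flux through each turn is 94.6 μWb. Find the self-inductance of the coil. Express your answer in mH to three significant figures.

Self-inductance is defined by L = NΦ_B/I (flux linkage over current).
L = (2770)(9.460×10^-5 Wb)/(9.25 A) = 2.833×10^-2 H.

L ≈ 28.3 mH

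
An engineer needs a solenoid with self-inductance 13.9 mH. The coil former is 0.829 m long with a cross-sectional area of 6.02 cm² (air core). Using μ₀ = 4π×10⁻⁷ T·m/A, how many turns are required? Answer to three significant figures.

N ≈ 3900 turns

A = 6.02 cm² = 6.020×10^-4 m².
From L = μ₀N²A/ℓ, N = √(Lℓ / (μ₀A)).
N = √[(1.390×10^-2)(0.829) / ((4π×10⁻⁷)×6.020×10^-4)] = √(1.523×10^7) ≈ 3902.8.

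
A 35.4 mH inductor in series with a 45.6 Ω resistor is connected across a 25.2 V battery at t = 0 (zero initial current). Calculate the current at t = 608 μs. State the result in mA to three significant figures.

τ = L/R = 3.540×10^-2/45.6 = 7.763×10^-4 s; final current I_∞ = ε/R = 25.2/45.6 = 0.5526 A.
I(t) = I_∞(1 − e^(−t/τ)) with t/τ = 0.783.
I = (0.5526)(1 − e^(−0.783)) = 0.3001 A.

I ≈ 300 mA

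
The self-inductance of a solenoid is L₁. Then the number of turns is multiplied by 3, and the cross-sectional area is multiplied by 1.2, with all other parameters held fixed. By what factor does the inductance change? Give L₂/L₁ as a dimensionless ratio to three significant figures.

For a solenoid, L ∝ μᵣN²A/ℓ.
L₂/L₁ = (3)^2 × (1.2) = 10.8.

L₂/L₁ = 10.8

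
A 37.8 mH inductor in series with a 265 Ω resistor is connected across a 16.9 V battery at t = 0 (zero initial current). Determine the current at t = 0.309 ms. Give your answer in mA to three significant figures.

I ≈ 56.5 mA

τ = L/R = 3.780×10^-2/265 = 1.426×10^-4 s; final current I_∞ = ε/R = 16.9/265 = 6.377×10^-2 A.
I(t) = I_∞(1 − e^(−t/τ)) with t/τ = 2.166.
I = (6.377×10^-2)(1 − e^(−2.166)) = 5.646×10^-2 A.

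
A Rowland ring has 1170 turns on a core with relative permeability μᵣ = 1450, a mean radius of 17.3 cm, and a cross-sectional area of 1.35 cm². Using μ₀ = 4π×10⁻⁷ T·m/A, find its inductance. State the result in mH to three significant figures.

L ≈ 310 mH

For a thin toroid, L = μ₀μᵣN²A/(2πR).
L = (4π×10⁻⁷)(1450)(1170)²(1.350×10^-4) / (2π×0.173 m) = 0.3098 H.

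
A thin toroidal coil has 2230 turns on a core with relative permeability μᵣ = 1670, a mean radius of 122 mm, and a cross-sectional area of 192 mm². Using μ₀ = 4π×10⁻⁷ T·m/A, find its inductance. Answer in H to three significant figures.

For a thin toroid, L = μ₀μᵣN²A/(2πR).
L = (4π×10⁻⁷)(1670)(2230)²(1.920×10^-4) / (2π×0.122 m) = 2.614 H.

L ≈ 2.61 H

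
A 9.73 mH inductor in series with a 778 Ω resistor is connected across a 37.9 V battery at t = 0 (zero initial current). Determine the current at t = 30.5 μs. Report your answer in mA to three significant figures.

τ = L/R = 9.730×10^-3/778 = 1.251×10^-5 s; final current I_∞ = ε/R = 37.9/778 = 4.871×10^-2 A.
I(t) = I_∞(1 − e^(−t/τ)) with t/τ = 2.439.
I = (4.871×10^-2)(1 − e^(−2.439)) = 4.446×10^-2 A.

I ≈ 44.5 mA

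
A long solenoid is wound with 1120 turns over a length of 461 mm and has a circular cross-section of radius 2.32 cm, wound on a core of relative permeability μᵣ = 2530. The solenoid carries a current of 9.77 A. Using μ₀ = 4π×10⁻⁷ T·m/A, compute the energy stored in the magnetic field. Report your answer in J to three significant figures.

U ≈ 698 J

A = πr² = π(2.320×10^-2 m)² = 1.691×10^-3 m².
L = μ₀μᵣN²A/ℓ = (4π×10⁻⁷)(2530)(1120)²(1.691×10^-3)/(0.461) = 14.63 H.
U = ½LI² = ½(14.63)(9.77)² = 698.2 J.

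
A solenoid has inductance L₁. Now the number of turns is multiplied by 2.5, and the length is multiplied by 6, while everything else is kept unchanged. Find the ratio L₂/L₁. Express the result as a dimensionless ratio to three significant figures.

L₂/L₁ = 1.04

For a solenoid, L ∝ μᵣN²A/ℓ.
L₂/L₁ = (2.5)^2 × (6)^-1 = 1.04.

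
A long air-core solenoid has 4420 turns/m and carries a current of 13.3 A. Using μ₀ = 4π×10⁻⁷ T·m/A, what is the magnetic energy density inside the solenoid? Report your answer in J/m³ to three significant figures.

u ≈ 2170 J/m³

B = μ₀nI = (4π×10⁻⁷)(4.420×10^3)(13.3) = 7.387×10^-2 T.
u = B²/(2μ₀) = (7.387×10^-2)²/(2×4π×10⁻⁷) = 2.171×10^3 J/m³.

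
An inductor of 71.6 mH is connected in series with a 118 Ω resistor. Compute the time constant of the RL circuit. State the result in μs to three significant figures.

τ = L/R = (7.160×10^-2 H)/(118 Ω) = 6.068×10^-4 s.

τ ≈ 607 μs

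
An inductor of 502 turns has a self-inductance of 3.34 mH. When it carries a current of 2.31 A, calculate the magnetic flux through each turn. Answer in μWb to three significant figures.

Φ_B ≈ 15.4 μWb

From L = NΦ_B/I, the flux per turn is Φ_B = LI/N.
Φ_B = (3.340×10^-3 H)(2.31 A)/502 = 1.537×10^-5 Wb.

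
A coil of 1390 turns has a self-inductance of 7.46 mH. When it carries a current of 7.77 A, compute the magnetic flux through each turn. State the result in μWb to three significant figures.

From L = NΦ_B/I, the flux per turn is Φ_B = LI/N.
Φ_B = (7.460×10^-3 H)(7.77 A)/1390 = 4.170×10^-5 Wb.

Φ_B ≈ 41.7 μWb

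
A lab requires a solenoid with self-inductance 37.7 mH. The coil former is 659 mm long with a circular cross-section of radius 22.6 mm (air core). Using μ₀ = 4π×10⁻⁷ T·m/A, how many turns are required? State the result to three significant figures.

N ≈ 3510 turns

A = πr² = π(2.260×10^-2 m)² = 1.6046×10^-3 m².
From L = μ₀N²A/ℓ, N = √(Lℓ / (μ₀A)).
N = √[(3.770×10^-2)(0.659) / ((4π×10⁻⁷)×1.6046×10^-3)] = √(1.232×10^7) ≈ 3510.1.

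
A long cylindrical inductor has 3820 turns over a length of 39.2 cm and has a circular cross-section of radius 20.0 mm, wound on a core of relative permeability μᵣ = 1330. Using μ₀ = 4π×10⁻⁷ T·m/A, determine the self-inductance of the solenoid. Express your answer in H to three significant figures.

L ≈ 78.2 H

A = πr² = π(2.000×10^-2 m)² = 1.257×10^-3 m².
For a long solenoid, L = μ₀μᵣN²A/ℓ.
L = (4π×10⁻⁷)(1330)(3820)²(1.257×10^-3)/(0.392 m) = 78.18 H.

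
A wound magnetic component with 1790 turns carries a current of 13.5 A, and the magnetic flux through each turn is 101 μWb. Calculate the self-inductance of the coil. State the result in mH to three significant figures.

Self-inductance is defined by L = NΦ_B/I (flux linkage over current).
L = (1790)(1.010×10^-4 Wb)/(13.5 A) = 1.339×10^-2 H.

L ≈ 13.4 mH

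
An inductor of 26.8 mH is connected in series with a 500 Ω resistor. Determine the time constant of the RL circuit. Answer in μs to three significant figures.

τ = L/R = (2.680×10^-2 H)/(500 Ω) = 5.360×10^-5 s.

τ ≈ 53.6 μs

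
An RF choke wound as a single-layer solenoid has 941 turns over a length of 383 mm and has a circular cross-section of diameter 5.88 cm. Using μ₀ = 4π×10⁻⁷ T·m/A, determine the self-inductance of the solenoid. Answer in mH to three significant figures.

A = π(d/2)² = π(2.940×10^-2 m)² = 2.715×10^-3 m².
For a long solenoid, L = μ₀N²A/ℓ.
L = (4π×10⁻⁷)(941)²(2.715×10^-3)/(0.383 m) = 7.889×10^-3 H.

L ≈ 7.89 mH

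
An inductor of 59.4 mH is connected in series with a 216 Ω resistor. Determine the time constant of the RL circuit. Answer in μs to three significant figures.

τ = L/R = (5.940×10^-2 H)/(216 Ω) = 2.750×10^-4 s.

τ ≈ 275 μs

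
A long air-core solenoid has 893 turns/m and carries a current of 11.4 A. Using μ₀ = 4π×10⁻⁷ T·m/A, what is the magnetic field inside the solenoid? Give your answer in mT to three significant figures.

B ≈ 12.8 mT

Inside a long solenoid, B = μ₀nI.
B = (4π×10⁻⁷)(893 m⁻¹)(11.4 A) = 1.279×10^-2 T.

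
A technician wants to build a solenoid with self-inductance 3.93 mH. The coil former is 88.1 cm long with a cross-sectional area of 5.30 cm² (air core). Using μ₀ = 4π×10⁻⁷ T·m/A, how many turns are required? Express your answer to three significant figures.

N ≈ 2280 turns

A = 5.30 cm² = 5.300×10^-4 m².
From L = μ₀N²A/ℓ, N = √(Lℓ / (μ₀A)).
N = √[(3.930×10^-3)(0.881) / ((4π×10⁻⁷)×5.300×10^-4)] = √(5.199×10^6) ≈ 2280.0.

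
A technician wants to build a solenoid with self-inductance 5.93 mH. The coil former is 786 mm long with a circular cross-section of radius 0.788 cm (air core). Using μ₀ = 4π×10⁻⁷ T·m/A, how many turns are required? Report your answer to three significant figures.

N ≈ 4360 turns

A = πr² = π(7.880×10^-3 m)² = 1.951×10^-4 m².
From L = μ₀N²A/ℓ, N = √(Lℓ / (μ₀A)).
N = √[(5.930×10^-3)(0.786) / ((4π×10⁻⁷)×1.951×10^-4)] = √(1.901×10^7) ≈ 4360.5.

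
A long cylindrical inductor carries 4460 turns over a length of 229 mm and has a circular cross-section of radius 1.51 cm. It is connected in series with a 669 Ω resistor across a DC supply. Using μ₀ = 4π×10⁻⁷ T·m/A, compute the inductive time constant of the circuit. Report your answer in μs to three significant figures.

A = πr² = π(1.510×10^-2 m)² = 7.163×10^-4 m².
L = μ₀N²A/ℓ = (4π×10⁻⁷)(4460)²(7.163×10^-4)/(0.229) = 7.819×10^-2 H.
τ = L/R = (7.819×10^-2)/(669) = 1.169×10^-4 s.

τ ≈ 117 μs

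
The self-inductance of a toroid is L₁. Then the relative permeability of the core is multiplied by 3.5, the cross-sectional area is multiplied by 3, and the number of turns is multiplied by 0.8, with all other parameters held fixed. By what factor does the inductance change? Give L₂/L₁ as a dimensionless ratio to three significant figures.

For a toroid, L ∝ μᵣN²A/R.
L₂/L₁ = (3.5) × (3) × (0.8)^2 = 6.72.

L₂/L₁ = 6.72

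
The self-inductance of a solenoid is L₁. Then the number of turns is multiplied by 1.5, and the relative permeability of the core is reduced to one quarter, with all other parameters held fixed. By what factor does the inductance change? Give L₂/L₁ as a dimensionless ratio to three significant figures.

For a solenoid, L ∝ μᵣN²A/ℓ.
L₂/L₁ = (1.5)^2 × (0.25) = 0.563.

L₂/L₁ = 0.563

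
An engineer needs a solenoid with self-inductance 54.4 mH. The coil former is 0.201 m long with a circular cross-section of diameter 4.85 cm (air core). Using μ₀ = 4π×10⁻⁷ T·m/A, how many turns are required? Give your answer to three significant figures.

N ≈ 2170 turns

A = π(d/2)² = π(2.425×10^-2 m)² = 1.847×10^-3 m².
From L = μ₀N²A/ℓ, N = √(Lℓ / (μ₀A)).
N = √[(5.440×10^-2)(0.201) / ((4π×10⁻⁷)×1.847×10^-3)] = √(4.710×10^6) ≈ 2170.2.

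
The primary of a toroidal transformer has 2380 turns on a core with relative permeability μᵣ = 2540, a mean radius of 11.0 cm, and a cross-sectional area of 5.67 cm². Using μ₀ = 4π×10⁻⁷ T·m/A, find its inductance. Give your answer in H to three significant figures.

For a thin toroid, L = μ₀μᵣN²A/(2πR).
L = (4π×10⁻⁷)(2540)(2380)²(5.670×10^-4) / (2π×0.11 m) = 14.83 H.

L ≈ 14.8 H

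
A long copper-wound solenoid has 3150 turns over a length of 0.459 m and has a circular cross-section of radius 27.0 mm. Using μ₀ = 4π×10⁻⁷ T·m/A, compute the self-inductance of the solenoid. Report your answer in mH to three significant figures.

L ≈ 62.2 mH

A = πr² = π(2.700×10^-2 m)² = 2.290×10^-3 m².
For a long solenoid, L = μ₀N²A/ℓ.
L = (4π×10⁻⁷)(3150)²(2.290×10^-3)/(0.459 m) = 6.222×10^-2 H.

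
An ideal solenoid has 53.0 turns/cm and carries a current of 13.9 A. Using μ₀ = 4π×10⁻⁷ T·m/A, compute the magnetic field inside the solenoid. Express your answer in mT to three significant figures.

Inside a long solenoid, B = μ₀nI.
B = (4π×10⁻⁷)(5.300×10^3 m⁻¹)(13.9 A) = 9.258×10^-2 T.

B ≈ 92.6 mT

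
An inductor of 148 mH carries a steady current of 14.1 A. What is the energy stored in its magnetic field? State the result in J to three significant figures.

U ≈ 14.7 J

Stored magnetic energy: U = ½LI².
U = ½(0.148 H)(14.1 A)² = 14.71 J.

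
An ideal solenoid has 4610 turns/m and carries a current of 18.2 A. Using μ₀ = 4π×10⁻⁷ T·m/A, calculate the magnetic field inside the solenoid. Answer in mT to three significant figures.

B ≈ 105 mT

Inside a long solenoid, B = μ₀nI.
B = (4π×10⁻⁷)(4.610×10^3 m⁻¹)(18.2 A) = 0.1054 T.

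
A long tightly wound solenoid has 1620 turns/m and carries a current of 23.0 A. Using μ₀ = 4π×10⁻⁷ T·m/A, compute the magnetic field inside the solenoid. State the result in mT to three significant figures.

Inside a long solenoid, B = μ₀nI.
B = (4π×10⁻⁷)(1.620×10^3 m⁻¹)(23.0 A) = 4.682×10^-2 T.

B ≈ 46.8 mT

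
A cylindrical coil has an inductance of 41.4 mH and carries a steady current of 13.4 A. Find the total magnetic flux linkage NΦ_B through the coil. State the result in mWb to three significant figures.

From L = NΦ_B/I, the flux linkage is NΦ_B = LI.
NΦ_B = (4.140×10^-2 H)(13.4 A) = 0.5548 Wb.

NΦ_B ≈ 555 mWb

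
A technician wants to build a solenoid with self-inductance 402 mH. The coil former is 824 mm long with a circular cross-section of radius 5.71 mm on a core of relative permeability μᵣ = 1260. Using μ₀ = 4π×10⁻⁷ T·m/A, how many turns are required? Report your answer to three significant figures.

N ≈ 1430 turns

A = πr² = π(5.710×10^-3 m)² = 1.024×10^-4 m².
From L = μ₀μᵣN²A/ℓ, N = √(Lℓ / (μ₀μᵣA)).
N = √[(0.402)(0.824) / ((4π×10⁻⁷)(1260)×1.024×10^-4)] = √(2.042×10^6) ≈ 1429.1.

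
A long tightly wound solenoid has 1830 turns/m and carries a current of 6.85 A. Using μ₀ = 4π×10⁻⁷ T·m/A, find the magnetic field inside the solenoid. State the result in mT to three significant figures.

Inside a long solenoid, B = μ₀nI.
B = (4π×10⁻⁷)(1.830×10^3 m⁻¹)(6.85 A) = 1.575×10^-2 T.

B ≈ 15.8 mT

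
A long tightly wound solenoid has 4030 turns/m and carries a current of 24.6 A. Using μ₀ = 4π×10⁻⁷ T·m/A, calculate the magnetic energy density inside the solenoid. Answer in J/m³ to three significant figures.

B = μ₀nI = (4π×10⁻⁷)(4.030×10^3)(24.6) = 0.1246 T.
u = B²/(2μ₀) = (0.1246)²/(2×4π×10⁻⁷) = 6.175×10^3 J/m³.

u ≈ 6180 J/m³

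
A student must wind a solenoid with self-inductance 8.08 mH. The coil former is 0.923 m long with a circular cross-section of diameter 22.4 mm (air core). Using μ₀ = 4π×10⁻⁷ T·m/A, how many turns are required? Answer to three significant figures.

A = π(d/2)² = π(1.120×10^-2 m)² = 3.941×10^-4 m².
From L = μ₀N²A/ℓ, N = √(Lℓ / (μ₀A)).
N = √[(8.080×10^-3)(0.923) / ((4π×10⁻⁷)×3.941×10^-4)] = √(1.506×10^7) ≈ 3880.7.

N ≈ 3880 turns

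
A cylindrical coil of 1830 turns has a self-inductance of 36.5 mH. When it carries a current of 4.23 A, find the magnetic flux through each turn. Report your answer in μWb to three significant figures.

Φ_B ≈ 84.4 μWb

From L = NΦ_B/I, the flux per turn is Φ_B = LI/N.
Φ_B = (3.650×10^-2 H)(4.23 A)/1830 = 8.437×10^-5 Wb.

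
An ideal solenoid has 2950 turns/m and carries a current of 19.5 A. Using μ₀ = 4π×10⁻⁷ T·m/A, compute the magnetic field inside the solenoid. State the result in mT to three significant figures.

Inside a long solenoid, B = μ₀nI.
B = (4π×10⁻⁷)(2.950×10^3 m⁻¹)(19.5 A) = 7.229×10^-2 T.

B ≈ 72.3 mT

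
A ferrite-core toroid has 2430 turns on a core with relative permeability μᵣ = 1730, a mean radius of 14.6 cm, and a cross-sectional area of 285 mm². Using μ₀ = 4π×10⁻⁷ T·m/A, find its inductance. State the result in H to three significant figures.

For a thin toroid, L = μ₀μᵣN²A/(2πR).
L = (4π×10⁻⁷)(1730)(2430)²(2.850×10^-4) / (2π×0.146 m) = 3.988 H.

L ≈ 3.99 H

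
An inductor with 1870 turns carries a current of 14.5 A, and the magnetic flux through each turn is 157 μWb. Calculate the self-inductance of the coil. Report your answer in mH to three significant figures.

Self-inductance is defined by L = NΦ_B/I (flux linkage over current).
L = (1870)(1.570×10^-4 Wb)/(14.5 A) = 2.0248×10^-2 H.

L ≈ 20.2 mH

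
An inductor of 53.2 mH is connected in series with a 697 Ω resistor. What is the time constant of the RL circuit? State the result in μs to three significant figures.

τ ≈ 76.3 μs

τ = L/R = (5.320×10^-2 H)/(697 Ω) = 7.633×10^-5 s.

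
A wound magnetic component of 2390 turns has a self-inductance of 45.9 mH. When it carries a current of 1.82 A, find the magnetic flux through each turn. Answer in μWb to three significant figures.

Φ_B ≈ 35.0 μWb

From L = NΦ_B/I, the flux per turn is Φ_B = LI/N.
Φ_B = (4.590×10^-2 H)(1.82 A)/2390 = 3.495×10^-5 Wb.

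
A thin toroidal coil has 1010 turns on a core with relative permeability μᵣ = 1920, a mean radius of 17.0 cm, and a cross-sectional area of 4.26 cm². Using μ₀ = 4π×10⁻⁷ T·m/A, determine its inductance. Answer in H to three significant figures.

For a thin toroid, L = μ₀μᵣN²A/(2πR).
L = (4π×10⁻⁷)(1920)(1010)²(4.260×10^-4) / (2π×0.17 m) = 0.9816 H.

L ≈ 0.982 H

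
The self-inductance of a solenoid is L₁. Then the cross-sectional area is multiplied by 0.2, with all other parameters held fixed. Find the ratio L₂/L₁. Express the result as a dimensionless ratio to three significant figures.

For a solenoid, L ∝ μᵣN²A/ℓ.
L₂/L₁ = (0.2) = 0.200.

L₂/L₁ = 0.200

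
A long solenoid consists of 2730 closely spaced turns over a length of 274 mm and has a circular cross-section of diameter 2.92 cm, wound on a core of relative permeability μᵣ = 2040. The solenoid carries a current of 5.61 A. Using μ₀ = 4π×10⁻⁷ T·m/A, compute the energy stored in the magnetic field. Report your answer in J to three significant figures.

U ≈ 735 J

A = π(d/2)² = π(1.460×10^-2 m)² = 6.697×10^-4 m².
L = μ₀μᵣN²A/ℓ = (4π×10⁻⁷)(2040)(2730)²(6.697×10^-4)/(0.274) = 46.69 H.
U = ½LI² = ½(46.69)(5.61)² = 734.8 J.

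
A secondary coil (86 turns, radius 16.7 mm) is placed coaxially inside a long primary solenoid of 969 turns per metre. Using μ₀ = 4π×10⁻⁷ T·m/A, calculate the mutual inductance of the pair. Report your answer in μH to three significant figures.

M ≈ 91.8 μH

The outer solenoid produces a uniform field B₁ = μ₀n₁I₁ across the inner coil,
so the flux linkage is N₂Φ = N₂B₁A₂ = μ₀n₁N₂A₂·I₁, giving M = μ₀n₁N₂A₂.
A₂ = πr² = π(1.670×10^-2 m)² = 8.762×10^-4 m².
M = (4π×10⁻⁷)(969)(86)(8.762×10^-4) = 9.175×10^-5 H.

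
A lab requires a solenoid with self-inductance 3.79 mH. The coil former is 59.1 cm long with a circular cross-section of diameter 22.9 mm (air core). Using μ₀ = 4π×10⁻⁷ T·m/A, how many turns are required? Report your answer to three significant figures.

A = π(d/2)² = π(1.145×10^-2 m)² = 4.119×10^-4 m².
From L = μ₀N²A/ℓ, N = √(Lℓ / (μ₀A)).
N = √[(3.790×10^-3)(0.591) / ((4π×10⁻⁷)×4.119×10^-4)] = √(4.328×10^6) ≈ 2080.3.

N ≈ 2080 turns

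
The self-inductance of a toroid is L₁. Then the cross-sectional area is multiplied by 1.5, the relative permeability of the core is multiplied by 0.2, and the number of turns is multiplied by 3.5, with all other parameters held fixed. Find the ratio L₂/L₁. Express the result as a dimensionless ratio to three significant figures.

L₂/L₁ = 3.68

For a toroid, L ∝ μᵣN²A/R.
L₂/L₁ = (1.5) × (0.2) × (3.5)^2 = 3.68.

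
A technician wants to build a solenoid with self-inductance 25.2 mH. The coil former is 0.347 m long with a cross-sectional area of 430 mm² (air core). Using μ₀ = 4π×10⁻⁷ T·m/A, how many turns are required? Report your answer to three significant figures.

A = 430 mm² = 4.300×10^-4 m².
From L = μ₀N²A/ℓ, N = √(Lℓ / (μ₀A)).
N = √[(2.520×10^-2)(0.347) / ((4π×10⁻⁷)×4.300×10^-4)] = √(1.618×10^7) ≈ 4022.8.

N ≈ 4020 turns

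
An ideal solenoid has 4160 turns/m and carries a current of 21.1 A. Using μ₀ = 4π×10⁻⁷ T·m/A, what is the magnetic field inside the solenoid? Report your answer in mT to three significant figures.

Inside a long solenoid, B = μ₀nI.
B = (4π×10⁻⁷)(4.160×10^3 m⁻¹)(21.1 A) = 0.1103 T.

B ≈ 110 mT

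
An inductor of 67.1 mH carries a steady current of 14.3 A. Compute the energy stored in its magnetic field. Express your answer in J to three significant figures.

U ≈ 6.86 J

Stored magnetic energy: U = ½LI².
U = ½(6.710×10^-2 H)(14.3 A)² = 6.861 J.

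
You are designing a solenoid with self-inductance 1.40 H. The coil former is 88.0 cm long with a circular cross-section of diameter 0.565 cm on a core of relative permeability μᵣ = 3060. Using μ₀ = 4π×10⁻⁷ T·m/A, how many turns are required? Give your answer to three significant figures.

N ≈ 3570 turns

A = π(d/2)² = π(2.825×10^-3 m)² = 2.507×10^-5 m².
From L = μ₀μᵣN²A/ℓ, N = √(Lℓ / (μ₀μᵣA)).
N = √[(1.4)(0.88) / ((4π×10⁻⁷)(3060)×2.507×10^-5)] = √(1.278×10^7) ≈ 3574.8.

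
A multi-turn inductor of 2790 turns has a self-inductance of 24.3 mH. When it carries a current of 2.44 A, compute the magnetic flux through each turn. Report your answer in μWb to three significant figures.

Φ_B ≈ 21.3 μWb

From L = NΦ_B/I, the flux per turn is Φ_B = LI/N.
Φ_B = (2.430×10^-2 H)(2.44 A)/2790 = 2.125×10^-5 Wb.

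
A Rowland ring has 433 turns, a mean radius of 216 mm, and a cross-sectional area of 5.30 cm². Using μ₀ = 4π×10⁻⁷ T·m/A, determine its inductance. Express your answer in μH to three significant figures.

L ≈ 92.0 μH

For a thin toroid, L = μ₀N²A/(2πR).
L = (4π×10⁻⁷)(433)²(5.300×10^-4) / (2π×0.216 m) = 9.201×10^-5 H.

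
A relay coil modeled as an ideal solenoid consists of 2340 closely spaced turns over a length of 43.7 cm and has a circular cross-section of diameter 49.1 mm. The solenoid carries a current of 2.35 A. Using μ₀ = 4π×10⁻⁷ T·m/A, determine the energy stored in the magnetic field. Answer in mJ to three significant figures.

A = π(d/2)² = π(2.455×10^-2 m)² = 1.893×10^-3 m².
L = μ₀N²A/ℓ = (4π×10⁻⁷)(2340)²(1.893×10^-3)/(0.437) = 2.981×10^-2 H.
U = ½LI² = ½(2.981×10^-2)(2.35)² = 8.232×10^-2 J.

U ≈ 82.3 mJ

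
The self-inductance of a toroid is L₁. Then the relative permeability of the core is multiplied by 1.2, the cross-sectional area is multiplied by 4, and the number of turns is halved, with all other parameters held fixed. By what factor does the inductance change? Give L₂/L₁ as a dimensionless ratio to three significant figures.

For a toroid, L ∝ μᵣN²A/R.
L₂/L₁ = (1.2) × (4) × (0.5)^2 = 1.20.

L₂/L₁ = 1.20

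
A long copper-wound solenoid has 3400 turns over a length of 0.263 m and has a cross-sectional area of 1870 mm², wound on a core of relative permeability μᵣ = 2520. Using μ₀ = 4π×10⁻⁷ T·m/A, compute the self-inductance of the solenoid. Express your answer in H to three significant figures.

L ≈ 260 H

A = 1870 mm² = 1.870×10^-3 m².
For a long solenoid, L = μ₀μᵣN²A/ℓ.
L = (4π×10⁻⁷)(2520)(3400)²(1.870×10^-3)/(0.263 m) = 260.3 H.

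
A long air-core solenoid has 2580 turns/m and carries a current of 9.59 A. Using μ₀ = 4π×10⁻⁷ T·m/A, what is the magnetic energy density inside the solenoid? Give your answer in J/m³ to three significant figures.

u ≈ 385 J/m³

B = μ₀nI = (4π×10⁻⁷)(2.580×10^3)(9.59) = 3.109×10^-2 T.
u = B²/(2μ₀) = (3.109×10^-2)²/(2×4π×10⁻⁷) = 384.6 J/m³.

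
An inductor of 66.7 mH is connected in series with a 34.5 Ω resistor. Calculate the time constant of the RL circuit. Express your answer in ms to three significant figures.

τ ≈ 1.93 ms

τ = L/R = (6.670×10^-2 H)/(34.5 Ω) = 1.933×10^-3 s.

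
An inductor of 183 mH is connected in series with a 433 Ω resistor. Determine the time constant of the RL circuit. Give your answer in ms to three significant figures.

τ ≈ 0.423 ms

τ = L/R = (0.183 H)/(433 Ω) = 4.226×10^-4 s.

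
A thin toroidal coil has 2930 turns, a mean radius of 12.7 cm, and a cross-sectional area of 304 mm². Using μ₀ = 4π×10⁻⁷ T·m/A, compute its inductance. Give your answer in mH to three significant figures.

For a thin toroid, L = μ₀N²A/(2πR).
L = (4π×10⁻⁷)(2930)²(3.040×10^-4) / (2π×0.127 m) = 4.110×10^-3 H.

L ≈ 4.11 mH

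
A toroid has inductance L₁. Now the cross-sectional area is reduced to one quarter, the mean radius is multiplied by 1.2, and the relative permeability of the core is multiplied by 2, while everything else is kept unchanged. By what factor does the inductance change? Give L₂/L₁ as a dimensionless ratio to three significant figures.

L₂/L₁ = 0.417

For a toroid, L ∝ μᵣN²A/R.
L₂/L₁ = (0.25) × (1.2)^-1 × (2) = 0.417.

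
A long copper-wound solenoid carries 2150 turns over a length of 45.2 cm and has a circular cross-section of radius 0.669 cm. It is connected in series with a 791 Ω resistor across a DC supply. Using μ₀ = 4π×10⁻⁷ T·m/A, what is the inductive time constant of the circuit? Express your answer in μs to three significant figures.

τ ≈ 2.28 μs

A = πr² = π(6.690×10^-3 m)² = 1.406×10^-4 m².
L = μ₀N²A/ℓ = (4π×10⁻⁷)(2150)²(1.406×10^-4)/(0.452) = 1.807×10^-3 H.
τ = L/R = (1.807×10^-3)/(791) = 2.284×10^-6 s.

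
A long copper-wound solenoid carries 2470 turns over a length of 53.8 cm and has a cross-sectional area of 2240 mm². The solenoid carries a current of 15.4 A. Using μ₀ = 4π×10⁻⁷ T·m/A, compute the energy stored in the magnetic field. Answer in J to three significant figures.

A = 2240 mm² = 2.240×10^-3 m².
L = μ₀N²A/ℓ = (4π×10⁻⁷)(2470)²(2.240×10^-3)/(0.538) = 3.192×10^-2 H.
U = ½LI² = ½(3.192×10^-2)(15.4)² = 3.785 J.

U ≈ 3.79 J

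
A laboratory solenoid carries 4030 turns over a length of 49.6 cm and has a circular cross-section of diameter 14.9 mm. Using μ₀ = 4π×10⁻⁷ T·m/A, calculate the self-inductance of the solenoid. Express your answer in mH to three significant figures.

A = π(d/2)² = π(7.450×10^-3 m)² = 1.744×10^-4 m².
For a long solenoid, L = μ₀N²A/ℓ.
L = (4π×10⁻⁷)(4030)²(1.744×10^-4)/(0.496 m) = 7.1746×10^-3 H.

L ≈ 7.17 mH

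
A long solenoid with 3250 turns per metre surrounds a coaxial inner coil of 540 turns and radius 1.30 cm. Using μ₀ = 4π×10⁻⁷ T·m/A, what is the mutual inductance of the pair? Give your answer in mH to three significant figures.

The outer solenoid produces a uniform field B₁ = μ₀n₁I₁ across the inner coil,
so the flux linkage is N₂Φ = N₂B₁A₂ = μ₀n₁N₂A₂·I₁, giving M = μ₀n₁N₂A₂.
A₂ = πr² = π(1.300×10^-2 m)² = 5.309×10^-4 m².
M = (4π×10⁻⁷)(3250)(540)(5.309×10^-4) = 1.171×10^-3 H.

M ≈ 1.17 mH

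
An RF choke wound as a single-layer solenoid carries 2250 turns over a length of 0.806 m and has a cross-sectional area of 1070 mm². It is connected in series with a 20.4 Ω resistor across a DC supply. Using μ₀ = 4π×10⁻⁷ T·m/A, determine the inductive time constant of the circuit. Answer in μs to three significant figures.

A = 1070 mm² = 1.070×10^-3 m².
L = μ₀N²A/ℓ = (4π×10⁻⁷)(2250)²(1.070×10^-3)/(0.806) = 8.445×10^-3 H.
τ = L/R = (8.445×10^-3)/(20.4) = 4.140×10^-4 s.

τ ≈ 414 μs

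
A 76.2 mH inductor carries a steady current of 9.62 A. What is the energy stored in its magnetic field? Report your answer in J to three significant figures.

Stored magnetic energy: U = ½LI².
U = ½(7.620×10^-2 H)(9.62 A)² = 3.526 J.

U ≈ 3.53 J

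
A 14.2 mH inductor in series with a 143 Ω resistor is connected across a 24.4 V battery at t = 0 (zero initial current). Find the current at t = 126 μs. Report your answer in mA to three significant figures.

I ≈ 123 mA

τ = L/R = 1.420×10^-2/143 = 9.930×10^-5 s; final current I_∞ = ε/R = 24.4/143 = 0.1706 A.
I(t) = I_∞(1 − e^(−t/τ)) with t/τ = 1.269.
I = (0.1706)(1 − e^(−1.269)) = 0.1227 A.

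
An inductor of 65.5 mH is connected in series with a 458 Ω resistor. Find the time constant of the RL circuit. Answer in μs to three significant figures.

τ = L/R = (6.550×10^-2 H)/(458 Ω) = 1.430×10^-4 s.

τ ≈ 143 μs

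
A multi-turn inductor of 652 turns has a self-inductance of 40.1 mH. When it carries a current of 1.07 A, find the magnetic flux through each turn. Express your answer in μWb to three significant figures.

Φ_B ≈ 65.8 μWb

From L = NΦ_B/I, the flux per turn is Φ_B = LI/N.
Φ_B = (4.010×10^-2 H)(1.07 A)/652 = 6.581×10^-5 Wb.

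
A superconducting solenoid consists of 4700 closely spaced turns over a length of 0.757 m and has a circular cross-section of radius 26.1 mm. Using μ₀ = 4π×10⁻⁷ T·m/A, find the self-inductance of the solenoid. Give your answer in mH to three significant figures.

A = πr² = π(2.610×10^-2 m)² = 2.140×10^-3 m².
For a long solenoid, L = μ₀N²A/ℓ.
L = (4π×10⁻⁷)(4700)²(2.140×10^-3)/(0.757 m) = 7.848×10^-2 H.

L ≈ 78.5 mH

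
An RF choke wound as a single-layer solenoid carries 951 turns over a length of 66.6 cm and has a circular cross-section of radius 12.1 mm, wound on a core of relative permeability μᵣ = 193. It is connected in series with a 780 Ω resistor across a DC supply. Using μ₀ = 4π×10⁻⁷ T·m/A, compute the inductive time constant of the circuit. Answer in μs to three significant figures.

A = πr² = π(1.210×10^-2 m)² = 4.600×10^-4 m².
L = μ₀μᵣN²A/ℓ = (4π×10⁻⁷)(193)(951)²(4.600×10^-4)/(0.666) = 0.15149 H.
τ = L/R = (0.15149)/(780) = 1.942×10^-4 s.

τ ≈ 194 μs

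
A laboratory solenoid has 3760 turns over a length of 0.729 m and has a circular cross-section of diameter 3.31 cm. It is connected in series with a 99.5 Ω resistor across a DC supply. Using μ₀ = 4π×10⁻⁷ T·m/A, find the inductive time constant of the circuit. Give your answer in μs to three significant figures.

τ ≈ 211 μs

A = π(d/2)² = π(1.655×10^-2 m)² = 8.6049×10^-4 m².
L = μ₀N²A/ℓ = (4π×10⁻⁷)(3760)²(8.6049×10^-4)/(0.729) = 2.097×10^-2 H.
τ = L/R = (2.097×10^-2)/(99.5) = 2.108×10^-4 s.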